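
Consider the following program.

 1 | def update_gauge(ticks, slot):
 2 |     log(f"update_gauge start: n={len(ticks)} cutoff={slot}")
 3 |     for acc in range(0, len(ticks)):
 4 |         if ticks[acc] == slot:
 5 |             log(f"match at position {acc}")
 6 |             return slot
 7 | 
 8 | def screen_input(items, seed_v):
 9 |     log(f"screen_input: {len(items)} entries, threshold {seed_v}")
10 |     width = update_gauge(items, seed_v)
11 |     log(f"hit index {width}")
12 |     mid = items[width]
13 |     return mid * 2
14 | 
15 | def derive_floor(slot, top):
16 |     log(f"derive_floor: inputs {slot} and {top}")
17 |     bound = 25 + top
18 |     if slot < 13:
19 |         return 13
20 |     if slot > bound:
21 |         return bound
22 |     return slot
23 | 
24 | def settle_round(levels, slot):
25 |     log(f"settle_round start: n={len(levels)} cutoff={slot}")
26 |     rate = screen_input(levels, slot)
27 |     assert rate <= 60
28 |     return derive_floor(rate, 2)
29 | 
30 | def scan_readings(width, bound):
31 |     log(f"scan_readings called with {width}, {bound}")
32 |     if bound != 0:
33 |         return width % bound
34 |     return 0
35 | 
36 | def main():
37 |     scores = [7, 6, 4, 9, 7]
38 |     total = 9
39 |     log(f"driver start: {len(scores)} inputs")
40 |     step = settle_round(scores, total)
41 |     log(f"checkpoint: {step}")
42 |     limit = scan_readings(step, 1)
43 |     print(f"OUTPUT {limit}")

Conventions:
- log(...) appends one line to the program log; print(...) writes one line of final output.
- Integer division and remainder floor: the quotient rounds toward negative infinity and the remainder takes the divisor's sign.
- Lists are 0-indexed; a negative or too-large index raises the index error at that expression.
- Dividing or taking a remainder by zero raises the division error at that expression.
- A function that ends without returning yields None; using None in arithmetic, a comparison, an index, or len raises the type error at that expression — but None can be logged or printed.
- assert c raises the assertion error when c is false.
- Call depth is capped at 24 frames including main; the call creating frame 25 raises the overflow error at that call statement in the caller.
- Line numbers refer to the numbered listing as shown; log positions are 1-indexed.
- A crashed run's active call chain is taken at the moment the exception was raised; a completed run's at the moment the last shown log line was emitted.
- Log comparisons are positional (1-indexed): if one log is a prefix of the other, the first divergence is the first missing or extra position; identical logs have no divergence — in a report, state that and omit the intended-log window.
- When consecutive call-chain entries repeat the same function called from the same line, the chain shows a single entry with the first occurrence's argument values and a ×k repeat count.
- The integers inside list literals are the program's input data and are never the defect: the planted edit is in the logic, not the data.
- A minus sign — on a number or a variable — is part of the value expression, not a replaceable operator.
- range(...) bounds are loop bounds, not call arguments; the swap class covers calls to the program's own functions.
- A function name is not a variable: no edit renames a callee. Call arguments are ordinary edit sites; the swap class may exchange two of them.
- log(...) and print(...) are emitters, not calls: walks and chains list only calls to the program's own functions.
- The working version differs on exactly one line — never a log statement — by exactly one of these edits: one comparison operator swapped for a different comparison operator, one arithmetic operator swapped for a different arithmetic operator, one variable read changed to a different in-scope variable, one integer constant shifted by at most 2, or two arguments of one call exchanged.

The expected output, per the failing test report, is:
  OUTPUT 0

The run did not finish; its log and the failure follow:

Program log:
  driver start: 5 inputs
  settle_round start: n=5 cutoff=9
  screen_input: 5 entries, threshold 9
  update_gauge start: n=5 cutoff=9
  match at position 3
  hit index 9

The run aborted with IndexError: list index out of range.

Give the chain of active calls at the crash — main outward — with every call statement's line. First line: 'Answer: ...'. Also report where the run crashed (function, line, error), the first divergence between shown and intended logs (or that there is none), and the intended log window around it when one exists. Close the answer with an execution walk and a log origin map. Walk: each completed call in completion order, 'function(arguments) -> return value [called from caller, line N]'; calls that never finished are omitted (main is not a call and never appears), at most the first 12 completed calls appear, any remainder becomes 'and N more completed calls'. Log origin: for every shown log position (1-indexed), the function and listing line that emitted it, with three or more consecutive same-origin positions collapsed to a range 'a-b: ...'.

Answer: main -> settle_round (called at line 40) -> screen_input (called at line 26).
Key fact: The earliest visible damage is log position 6 — 'hit index 9' rather than the intended 'hit index 3'.
Crash: screen_input, line 12, IndexError.
First divergence: position 6; shown 'hit index 9' vs intended 'hit index 3'.
Intended log window:
  4: update_gauge start: n=5 cutoff=9
  5: match at position 3
  6: hit index 3
  7: derive_floor: inputs 18 and 2
Execution walk:
  update_gauge([7, 6, 4, 9, 7], 9) -> 9  [called from screen_input, line 10]
Log origins:
  1: logged in main at line 39
  2: logged in settle_round at line 25
  3: logged in screen_input at line 9
  4: logged in update_gauge at line 2
  5: logged in update_gauge at line 5
  6: logged in screen_input at line 11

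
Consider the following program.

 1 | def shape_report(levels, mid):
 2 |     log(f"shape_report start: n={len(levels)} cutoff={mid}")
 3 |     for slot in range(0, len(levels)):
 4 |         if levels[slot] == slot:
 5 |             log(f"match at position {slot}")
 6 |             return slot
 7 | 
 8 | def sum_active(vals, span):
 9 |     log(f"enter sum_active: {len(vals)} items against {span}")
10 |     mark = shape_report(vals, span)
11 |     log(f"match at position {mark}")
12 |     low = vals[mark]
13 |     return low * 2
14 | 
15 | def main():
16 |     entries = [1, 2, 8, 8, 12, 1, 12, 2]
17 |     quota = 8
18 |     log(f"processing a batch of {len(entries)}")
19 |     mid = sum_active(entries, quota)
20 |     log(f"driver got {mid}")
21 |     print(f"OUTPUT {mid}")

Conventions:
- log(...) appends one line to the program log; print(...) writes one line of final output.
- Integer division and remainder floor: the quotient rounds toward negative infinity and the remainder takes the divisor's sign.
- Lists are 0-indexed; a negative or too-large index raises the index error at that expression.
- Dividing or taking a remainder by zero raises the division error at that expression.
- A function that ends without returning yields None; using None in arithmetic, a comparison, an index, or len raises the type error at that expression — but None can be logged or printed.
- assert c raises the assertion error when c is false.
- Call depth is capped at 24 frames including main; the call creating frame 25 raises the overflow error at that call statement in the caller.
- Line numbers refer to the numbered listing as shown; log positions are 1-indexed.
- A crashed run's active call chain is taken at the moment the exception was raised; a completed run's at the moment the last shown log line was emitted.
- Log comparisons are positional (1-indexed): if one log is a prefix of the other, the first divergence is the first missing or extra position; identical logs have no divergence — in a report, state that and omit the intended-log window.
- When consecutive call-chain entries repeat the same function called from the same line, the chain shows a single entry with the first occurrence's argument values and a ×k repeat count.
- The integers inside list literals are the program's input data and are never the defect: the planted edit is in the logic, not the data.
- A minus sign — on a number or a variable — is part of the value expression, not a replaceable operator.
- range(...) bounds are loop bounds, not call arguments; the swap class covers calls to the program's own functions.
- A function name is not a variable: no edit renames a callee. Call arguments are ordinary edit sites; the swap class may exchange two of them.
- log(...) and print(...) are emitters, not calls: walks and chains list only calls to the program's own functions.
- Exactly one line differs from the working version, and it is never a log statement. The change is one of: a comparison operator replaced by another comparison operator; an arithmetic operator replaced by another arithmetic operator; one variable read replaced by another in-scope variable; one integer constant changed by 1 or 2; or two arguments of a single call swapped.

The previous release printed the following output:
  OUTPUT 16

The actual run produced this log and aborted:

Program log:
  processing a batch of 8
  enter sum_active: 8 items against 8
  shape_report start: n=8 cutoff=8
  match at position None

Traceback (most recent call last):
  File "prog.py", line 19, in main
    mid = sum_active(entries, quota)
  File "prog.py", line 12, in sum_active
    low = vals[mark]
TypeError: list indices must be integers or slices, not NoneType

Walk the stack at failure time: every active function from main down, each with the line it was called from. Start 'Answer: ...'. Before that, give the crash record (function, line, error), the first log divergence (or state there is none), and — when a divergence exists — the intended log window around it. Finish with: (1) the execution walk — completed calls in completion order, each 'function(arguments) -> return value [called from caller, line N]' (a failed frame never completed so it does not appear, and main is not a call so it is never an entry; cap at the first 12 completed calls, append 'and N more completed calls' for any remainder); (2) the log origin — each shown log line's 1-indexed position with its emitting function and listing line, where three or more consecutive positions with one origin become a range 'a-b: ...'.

Answer: main -> sum_active (called at line 19).
Core observation: The earliest visible damage is log position 4 — 'match at position None' rather than the intended 'match at position 2'.
Crash: sum_active, line 12, TypeError.
First divergence: position 4 — shown 'match at position None', intended 'match at position 2'.
Intended log window:
  2: enter sum_active: 8 items against 8
  3: shape_report start: n=8 cutoff=8
  4: match at position 2
  5: match at position 2
Execution walk:
  shape_report([1, 2, 8, 8, 12, 1, 12, 2], 8) -> None  [called from sum_active, line 10]
Log origins:
  1: emitted by main (line 18)
  2: emitted by sum_active (line 9)
  3: emitted by shape_report (line 2)
  4: emitted by sum_active (line 11)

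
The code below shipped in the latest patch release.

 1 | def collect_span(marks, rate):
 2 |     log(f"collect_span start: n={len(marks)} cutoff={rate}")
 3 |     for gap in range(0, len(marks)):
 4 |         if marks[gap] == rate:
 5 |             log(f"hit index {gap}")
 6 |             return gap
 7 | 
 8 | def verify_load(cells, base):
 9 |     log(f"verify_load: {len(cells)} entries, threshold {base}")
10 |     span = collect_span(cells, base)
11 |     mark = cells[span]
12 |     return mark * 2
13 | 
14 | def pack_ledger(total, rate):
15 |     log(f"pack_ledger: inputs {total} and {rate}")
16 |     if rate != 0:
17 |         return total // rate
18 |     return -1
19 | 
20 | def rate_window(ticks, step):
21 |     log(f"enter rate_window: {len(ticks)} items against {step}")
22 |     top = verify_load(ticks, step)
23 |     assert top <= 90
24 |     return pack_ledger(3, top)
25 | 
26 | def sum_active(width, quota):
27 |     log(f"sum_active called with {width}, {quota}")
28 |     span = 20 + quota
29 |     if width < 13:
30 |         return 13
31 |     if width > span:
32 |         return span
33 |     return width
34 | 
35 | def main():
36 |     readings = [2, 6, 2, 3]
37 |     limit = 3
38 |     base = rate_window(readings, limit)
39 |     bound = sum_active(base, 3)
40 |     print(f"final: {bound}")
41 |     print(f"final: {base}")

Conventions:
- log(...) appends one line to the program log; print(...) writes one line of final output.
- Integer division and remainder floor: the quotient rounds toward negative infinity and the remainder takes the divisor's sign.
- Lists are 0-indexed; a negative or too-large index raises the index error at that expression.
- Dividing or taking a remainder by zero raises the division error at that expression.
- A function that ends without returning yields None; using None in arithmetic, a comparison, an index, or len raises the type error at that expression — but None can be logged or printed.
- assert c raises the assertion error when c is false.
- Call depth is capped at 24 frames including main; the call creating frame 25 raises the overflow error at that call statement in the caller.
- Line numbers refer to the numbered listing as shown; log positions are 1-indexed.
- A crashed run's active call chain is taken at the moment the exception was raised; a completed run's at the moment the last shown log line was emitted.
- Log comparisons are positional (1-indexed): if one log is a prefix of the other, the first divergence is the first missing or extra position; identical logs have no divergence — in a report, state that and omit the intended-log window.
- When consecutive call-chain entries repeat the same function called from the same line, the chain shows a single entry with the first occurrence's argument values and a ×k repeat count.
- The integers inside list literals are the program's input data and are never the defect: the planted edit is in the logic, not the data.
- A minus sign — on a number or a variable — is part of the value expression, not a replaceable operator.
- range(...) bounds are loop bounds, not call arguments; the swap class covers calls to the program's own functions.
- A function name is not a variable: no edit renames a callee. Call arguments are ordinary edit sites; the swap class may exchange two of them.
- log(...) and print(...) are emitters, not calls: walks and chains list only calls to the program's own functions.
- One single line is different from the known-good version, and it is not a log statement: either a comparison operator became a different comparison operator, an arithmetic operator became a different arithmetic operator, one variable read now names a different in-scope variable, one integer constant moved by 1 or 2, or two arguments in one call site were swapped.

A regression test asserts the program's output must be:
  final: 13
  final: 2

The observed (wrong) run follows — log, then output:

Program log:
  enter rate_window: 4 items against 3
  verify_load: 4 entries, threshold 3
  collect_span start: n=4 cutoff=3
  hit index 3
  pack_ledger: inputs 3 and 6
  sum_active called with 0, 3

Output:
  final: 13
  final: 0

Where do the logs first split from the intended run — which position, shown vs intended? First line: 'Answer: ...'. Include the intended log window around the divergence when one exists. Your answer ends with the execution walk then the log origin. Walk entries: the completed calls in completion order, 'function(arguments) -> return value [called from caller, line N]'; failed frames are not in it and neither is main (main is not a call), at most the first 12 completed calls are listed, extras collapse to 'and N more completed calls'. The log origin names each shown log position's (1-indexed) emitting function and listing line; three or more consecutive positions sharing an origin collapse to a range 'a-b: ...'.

Answer: at position 5 the run shows 'pack_ledger: inputs 3 and 6' where the working version logs 'pack_ledger: inputs 6 and 3'.
Intended log window:
  3: collect_span start: n=4 cutoff=3
  4: hit index 3
  5: pack_ledger: inputs 6 and 3
  6: sum_active called with 2, 3
Execution walk:
  collect_span([2, 6, 2, 3], 3) -> 3  [called from verify_load, line 10]
  verify_load([2, 6, 2, 3], 3) -> 6  [called from rate_window, line 22]
  pack_ledger(3, 6) -> 0  [called from rate_window, line 24]
  rate_window([2, 6, 2, 3], 3) -> 0  [called from main, line 38]
  sum_active(0, 3) -> 13  [called from main, line 39]
Log line origins:
  1: logged in rate_window at line 21
  2: logged in verify_load at line 9
  3: logged in collect_span at line 2
  4: logged in collect_span at line 5
  5: logged in pack_ledger at line 15
  6: logged in sum_active at line 27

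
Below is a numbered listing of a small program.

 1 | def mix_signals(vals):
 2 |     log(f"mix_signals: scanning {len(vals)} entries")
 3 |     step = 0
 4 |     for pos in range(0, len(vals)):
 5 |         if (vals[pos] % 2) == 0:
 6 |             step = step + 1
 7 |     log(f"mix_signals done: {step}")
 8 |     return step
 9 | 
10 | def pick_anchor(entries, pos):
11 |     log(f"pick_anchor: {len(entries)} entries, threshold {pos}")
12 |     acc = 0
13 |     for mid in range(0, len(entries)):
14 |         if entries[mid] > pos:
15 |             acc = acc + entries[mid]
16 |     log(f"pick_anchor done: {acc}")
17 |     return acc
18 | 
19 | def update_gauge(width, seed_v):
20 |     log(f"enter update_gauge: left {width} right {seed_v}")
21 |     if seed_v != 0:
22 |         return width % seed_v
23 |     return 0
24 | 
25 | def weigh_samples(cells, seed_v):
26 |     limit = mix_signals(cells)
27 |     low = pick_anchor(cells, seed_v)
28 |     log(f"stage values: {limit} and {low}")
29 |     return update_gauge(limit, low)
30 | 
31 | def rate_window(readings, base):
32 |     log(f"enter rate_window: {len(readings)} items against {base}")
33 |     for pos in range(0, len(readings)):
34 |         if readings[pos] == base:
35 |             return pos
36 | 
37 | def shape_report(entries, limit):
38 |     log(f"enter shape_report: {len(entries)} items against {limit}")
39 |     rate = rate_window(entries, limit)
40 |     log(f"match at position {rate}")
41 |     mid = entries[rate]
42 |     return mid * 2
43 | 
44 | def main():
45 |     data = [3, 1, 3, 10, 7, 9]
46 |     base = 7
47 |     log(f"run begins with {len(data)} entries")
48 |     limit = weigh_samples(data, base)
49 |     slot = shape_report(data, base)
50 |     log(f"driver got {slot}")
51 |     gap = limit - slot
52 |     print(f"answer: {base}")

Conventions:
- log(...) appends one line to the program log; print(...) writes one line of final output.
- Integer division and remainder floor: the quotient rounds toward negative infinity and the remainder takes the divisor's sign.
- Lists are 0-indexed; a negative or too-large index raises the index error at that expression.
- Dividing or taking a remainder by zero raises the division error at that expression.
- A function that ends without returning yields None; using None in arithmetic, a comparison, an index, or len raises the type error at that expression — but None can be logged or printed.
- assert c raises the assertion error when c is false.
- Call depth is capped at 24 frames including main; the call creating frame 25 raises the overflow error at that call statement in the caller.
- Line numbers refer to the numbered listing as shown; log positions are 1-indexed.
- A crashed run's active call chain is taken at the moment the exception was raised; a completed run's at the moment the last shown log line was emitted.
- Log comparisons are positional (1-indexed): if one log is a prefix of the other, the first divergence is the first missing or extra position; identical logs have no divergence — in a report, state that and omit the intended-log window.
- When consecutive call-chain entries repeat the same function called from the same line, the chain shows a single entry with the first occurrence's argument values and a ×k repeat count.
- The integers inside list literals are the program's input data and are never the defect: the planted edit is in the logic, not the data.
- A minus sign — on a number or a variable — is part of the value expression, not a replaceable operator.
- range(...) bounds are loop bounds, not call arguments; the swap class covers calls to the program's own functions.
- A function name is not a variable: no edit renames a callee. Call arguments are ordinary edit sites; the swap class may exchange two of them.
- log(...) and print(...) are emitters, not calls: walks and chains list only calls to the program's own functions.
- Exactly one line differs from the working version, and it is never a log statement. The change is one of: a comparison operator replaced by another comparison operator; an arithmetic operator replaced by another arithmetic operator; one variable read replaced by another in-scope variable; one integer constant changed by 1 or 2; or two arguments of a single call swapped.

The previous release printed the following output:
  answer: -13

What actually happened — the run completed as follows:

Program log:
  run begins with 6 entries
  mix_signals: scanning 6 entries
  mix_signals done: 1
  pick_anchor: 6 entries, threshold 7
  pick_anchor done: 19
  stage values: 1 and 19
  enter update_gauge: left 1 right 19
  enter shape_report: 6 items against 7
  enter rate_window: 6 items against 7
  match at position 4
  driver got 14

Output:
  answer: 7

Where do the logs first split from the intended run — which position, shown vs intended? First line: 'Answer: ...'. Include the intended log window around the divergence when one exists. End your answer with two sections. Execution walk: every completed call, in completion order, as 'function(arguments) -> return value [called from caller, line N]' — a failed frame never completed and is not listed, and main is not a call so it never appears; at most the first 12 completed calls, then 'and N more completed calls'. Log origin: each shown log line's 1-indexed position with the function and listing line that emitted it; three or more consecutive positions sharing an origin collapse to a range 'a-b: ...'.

Answer: none (the log streams are identical).
Execution walk:
  mix_signals([3, 1, 3, 10, 7, 9]) -> 1  [called from weigh_samples, line 26]
  pick_anchor([3, 1, 3, 10, 7, 9], 7) -> 19  [called from weigh_samples, line 27]
  update_gauge(1, 19) -> 1  [called from weigh_samples, line 29]
  weigh_samples([3, 1, 3, 10, 7, 9], 7) -> 1  [called from main, line 48]
  rate_window([3, 1, 3, 10, 7, 9], 7) -> 4  [called from shape_report, line 39]
  shape_report([3, 1, 3, 10, 7, 9], 7) -> 14  [called from main, line 49]
Log origins:
  1: emitted by main (line 47)
  2: emitted by mix_signals (line 2)
  3: emitted by mix_signals (line 7)
  4: emitted by pick_anchor (line 11)
  5: emitted by pick_anchor (line 16)
  6: emitted by weigh_samples (line 28)
  7: emitted by update_gauge (line 20)
  8: emitted by shape_report (line 38)
  9: emitted by rate_window (line 32)
  10: emitted by shape_report (line 40)
  11: emitted by main (line 50)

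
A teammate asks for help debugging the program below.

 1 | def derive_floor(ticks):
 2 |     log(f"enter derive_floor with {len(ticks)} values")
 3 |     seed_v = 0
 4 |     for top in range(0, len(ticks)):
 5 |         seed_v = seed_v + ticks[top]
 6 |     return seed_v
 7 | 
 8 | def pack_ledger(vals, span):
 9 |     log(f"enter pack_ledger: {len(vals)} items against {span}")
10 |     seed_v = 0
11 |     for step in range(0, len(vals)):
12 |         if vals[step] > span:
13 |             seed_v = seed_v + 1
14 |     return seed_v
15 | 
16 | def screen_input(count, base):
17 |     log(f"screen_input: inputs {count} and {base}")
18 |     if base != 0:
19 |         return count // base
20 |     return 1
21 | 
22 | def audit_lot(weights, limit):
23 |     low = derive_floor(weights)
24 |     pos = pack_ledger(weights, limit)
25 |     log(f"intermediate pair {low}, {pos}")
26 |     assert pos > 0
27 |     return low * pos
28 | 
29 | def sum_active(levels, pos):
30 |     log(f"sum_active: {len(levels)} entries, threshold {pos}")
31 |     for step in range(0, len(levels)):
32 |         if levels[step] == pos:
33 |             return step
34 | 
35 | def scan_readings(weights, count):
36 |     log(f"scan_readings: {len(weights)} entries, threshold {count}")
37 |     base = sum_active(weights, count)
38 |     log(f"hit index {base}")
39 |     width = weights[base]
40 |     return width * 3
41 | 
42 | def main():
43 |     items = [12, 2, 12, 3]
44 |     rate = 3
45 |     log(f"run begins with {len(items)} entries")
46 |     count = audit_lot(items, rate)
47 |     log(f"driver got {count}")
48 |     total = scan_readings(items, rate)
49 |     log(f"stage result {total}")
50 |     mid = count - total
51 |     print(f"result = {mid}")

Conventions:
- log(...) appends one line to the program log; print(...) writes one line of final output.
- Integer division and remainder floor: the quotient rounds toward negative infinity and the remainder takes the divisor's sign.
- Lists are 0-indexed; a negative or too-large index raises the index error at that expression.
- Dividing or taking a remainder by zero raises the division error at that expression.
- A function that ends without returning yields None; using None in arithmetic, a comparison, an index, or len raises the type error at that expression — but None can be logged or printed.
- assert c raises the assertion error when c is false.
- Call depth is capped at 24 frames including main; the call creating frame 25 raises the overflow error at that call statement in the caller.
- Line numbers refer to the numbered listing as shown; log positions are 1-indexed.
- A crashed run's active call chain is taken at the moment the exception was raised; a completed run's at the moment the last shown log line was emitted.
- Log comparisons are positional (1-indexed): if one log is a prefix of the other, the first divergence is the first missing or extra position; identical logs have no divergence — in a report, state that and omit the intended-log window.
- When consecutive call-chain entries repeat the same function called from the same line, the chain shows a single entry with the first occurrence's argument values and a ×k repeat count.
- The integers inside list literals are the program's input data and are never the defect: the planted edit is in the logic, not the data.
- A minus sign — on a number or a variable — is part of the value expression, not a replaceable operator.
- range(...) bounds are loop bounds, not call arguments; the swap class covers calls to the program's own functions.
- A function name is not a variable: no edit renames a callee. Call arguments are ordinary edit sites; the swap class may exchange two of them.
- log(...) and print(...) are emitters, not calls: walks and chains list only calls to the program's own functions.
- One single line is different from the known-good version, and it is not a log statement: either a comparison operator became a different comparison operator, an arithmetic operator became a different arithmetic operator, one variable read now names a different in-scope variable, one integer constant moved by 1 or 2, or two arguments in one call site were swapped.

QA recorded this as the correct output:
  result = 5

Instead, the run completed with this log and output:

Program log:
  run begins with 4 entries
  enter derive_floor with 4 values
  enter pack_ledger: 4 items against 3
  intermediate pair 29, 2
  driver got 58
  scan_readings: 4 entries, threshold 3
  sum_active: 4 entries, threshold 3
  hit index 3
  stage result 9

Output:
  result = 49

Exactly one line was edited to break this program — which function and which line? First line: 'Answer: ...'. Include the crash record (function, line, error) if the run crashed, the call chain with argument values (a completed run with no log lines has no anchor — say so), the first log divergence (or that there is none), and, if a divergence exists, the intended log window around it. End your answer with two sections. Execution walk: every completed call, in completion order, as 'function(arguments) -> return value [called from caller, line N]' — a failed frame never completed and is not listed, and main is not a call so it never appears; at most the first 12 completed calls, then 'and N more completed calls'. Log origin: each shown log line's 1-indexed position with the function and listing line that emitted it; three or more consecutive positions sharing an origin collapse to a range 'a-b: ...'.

Answer: the defect is in audit_lot at line 27.
Core observation: Position 5 is the first bad log line: 'driver got 58' should read 'driver got 14'.
Call chain: main.
First divergence: position 5; shown 'driver got 58' vs intended 'driver got 14'.
Intended log window:
  3: enter pack_ledger: 4 items against 3
  4: intermediate pair 29, 2
  5: driver got 14
  6: scan_readings: 4 entries, threshold 3
Execution walk:
  derive_floor([12, 2, 12, 3]) -> 29  [called from audit_lot, line 23]
  pack_ledger([12, 2, 12, 3], 3) -> 2  [called from audit_lot, line 24]
  audit_lot([12, 2, 12, 3], 3) -> 58  [called from main, line 46]
  sum_active([12, 2, 12, 3], 3) -> 3  [called from scan_readings, line 37]
  scan_readings([12, 2, 12, 3], 3) -> 9  [called from main, line 48]
Log origins:
  1: logged in main at line 45
  2: logged in derive_floor at line 2
  3: logged in pack_ledger at line 9
  4: logged in audit_lot at line 25
  5: logged in main at line 47
  6: logged in scan_readings at line 36
  7: logged in sum_active at line 30
  8: logged in scan_readings at line 38
  9: logged in main at line 49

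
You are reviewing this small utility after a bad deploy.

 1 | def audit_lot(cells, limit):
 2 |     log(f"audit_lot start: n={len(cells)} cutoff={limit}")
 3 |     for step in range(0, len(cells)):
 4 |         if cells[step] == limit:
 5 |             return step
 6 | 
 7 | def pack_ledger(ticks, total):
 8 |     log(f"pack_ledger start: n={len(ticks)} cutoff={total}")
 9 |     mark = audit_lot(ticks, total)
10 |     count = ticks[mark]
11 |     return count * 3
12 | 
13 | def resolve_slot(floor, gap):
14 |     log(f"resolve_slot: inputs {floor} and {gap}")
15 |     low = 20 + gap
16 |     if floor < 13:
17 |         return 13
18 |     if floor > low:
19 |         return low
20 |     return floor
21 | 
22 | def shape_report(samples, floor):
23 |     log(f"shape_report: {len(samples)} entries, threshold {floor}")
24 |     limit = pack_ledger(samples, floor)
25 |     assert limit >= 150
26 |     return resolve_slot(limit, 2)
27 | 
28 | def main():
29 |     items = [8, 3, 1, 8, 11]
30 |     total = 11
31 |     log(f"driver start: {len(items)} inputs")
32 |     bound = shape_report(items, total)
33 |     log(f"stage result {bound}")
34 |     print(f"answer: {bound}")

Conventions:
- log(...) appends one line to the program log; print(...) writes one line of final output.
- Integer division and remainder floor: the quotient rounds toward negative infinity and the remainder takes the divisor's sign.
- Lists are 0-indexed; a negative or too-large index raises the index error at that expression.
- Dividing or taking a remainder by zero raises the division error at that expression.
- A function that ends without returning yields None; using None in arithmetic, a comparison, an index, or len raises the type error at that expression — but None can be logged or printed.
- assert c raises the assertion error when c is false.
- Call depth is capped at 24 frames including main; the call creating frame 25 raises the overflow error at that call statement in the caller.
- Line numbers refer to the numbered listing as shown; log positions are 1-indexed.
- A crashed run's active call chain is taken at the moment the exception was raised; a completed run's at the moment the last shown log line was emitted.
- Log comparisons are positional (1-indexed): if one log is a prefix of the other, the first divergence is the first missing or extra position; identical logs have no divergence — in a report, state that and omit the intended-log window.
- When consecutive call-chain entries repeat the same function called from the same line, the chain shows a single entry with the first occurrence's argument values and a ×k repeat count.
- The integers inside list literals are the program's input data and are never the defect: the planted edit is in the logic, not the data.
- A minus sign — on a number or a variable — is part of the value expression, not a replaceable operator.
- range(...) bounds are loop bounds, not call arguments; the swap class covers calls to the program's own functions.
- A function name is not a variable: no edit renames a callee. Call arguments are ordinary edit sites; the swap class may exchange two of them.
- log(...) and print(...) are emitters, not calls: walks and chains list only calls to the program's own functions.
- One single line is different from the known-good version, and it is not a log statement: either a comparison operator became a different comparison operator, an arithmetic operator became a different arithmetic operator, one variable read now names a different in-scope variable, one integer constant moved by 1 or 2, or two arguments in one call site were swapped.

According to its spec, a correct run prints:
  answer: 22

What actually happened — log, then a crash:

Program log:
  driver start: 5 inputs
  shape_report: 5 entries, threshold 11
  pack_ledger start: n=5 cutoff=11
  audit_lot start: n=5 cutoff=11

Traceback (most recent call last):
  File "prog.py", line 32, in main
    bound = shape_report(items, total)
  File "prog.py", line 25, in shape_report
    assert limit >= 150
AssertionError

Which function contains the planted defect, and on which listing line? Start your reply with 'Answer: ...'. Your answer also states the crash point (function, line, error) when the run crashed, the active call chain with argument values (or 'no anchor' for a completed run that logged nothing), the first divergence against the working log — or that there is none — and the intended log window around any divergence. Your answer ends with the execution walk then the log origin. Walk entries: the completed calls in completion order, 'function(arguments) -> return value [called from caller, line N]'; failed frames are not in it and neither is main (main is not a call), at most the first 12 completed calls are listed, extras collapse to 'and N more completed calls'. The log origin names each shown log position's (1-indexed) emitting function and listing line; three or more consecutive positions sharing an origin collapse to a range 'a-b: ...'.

Answer: the defect is in shape_report at line 25.
Key observation: Only 4 log lines were emitted before the run died; the intended continuation was 'resolve_slot: inputs 33 and 2'.
Crash: shape_report, line 25, AssertionError.
Call chain: main -> shape_report([8, 3, 1, 8, 11], 11) (called at line 32).
First divergence: position 5 — after 4 matching lines the faulty run goes silent; intended next line 'resolve_slot: inputs 33 and 2'.
Intended log window:
  3: pack_ledger start: n=5 cutoff=11
  4: audit_lot start: n=5 cutoff=11
  5: resolve_slot: inputs 33 and 2
  6: stage result 22
Execution walk:
  audit_lot([8, 3, 1, 8, 11], 11) -> 4  [called from pack_ledger, line 9]
  pack_ledger([8, 3, 1, 8, 11], 11) -> 33  [called from shape_report, line 24]
Origin of each log line:
  1: from main, line 31
  2: from shape_report, line 23
  3: from pack_ledger, line 8
  4: from audit_lot, line 2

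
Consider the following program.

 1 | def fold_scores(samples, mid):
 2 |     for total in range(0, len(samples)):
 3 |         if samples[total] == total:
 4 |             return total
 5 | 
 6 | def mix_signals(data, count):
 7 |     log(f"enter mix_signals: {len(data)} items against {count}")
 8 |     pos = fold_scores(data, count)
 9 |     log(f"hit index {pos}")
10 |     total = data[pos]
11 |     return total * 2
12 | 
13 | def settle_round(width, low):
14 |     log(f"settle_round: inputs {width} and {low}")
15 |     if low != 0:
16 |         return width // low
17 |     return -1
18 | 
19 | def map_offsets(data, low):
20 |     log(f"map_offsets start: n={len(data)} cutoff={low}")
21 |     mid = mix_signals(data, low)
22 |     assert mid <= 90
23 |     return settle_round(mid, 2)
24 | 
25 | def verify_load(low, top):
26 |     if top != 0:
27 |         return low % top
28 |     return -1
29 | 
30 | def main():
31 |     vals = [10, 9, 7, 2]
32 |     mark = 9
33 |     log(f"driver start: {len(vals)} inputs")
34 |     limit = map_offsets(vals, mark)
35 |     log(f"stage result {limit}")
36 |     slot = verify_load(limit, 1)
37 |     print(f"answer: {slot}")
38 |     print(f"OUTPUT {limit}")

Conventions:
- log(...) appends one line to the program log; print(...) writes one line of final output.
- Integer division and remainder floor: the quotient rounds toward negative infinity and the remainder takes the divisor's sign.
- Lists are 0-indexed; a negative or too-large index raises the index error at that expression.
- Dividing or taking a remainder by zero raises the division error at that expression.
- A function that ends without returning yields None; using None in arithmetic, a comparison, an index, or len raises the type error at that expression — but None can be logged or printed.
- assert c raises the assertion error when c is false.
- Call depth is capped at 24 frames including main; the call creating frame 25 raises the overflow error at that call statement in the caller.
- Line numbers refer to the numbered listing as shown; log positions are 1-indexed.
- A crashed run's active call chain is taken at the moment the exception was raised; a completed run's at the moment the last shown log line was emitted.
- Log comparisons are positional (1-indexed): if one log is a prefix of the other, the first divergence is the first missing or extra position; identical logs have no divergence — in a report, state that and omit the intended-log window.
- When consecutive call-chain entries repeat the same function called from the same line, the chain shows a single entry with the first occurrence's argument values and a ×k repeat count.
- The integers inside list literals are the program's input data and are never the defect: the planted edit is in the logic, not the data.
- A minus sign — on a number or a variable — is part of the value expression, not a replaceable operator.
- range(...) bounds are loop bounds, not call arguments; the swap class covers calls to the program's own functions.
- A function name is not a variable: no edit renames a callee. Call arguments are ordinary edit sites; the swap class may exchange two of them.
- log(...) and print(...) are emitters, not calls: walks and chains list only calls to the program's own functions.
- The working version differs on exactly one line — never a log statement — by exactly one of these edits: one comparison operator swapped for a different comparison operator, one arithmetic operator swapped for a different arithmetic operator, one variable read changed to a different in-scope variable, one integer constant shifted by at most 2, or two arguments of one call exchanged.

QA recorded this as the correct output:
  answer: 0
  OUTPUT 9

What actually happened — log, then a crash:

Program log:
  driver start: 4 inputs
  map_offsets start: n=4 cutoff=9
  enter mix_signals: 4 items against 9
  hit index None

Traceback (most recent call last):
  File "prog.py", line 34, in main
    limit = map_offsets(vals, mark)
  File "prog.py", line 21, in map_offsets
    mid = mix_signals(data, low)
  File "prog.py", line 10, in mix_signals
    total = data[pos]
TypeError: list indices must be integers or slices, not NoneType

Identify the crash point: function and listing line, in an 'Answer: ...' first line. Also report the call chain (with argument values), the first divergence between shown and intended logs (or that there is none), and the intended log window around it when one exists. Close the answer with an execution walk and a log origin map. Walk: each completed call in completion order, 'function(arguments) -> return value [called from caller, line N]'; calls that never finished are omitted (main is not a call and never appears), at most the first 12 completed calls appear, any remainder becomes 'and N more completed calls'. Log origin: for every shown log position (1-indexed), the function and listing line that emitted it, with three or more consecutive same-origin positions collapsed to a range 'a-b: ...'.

Answer: the error was raised in mix_signals, line 10.
The tell: Position 4 is the first bad log line: 'hit index None' should read 'hit index 1'.
Call chain: main -> map_offsets([10, 9, 7, 2], 9) (called at line 34) -> mix_signals([10, 9, 7, 2], 9) (called at line 21).
First divergence: position 4; shown 'hit index None' vs intended 'hit index 1'.
Intended log window:
  2: map_offsets start: n=4 cutoff=9
  3: enter mix_signals: 4 items against 9
  4: hit index 1
  5: settle_round: inputs 18 and 2
Execution walk:
  fold_scores([10, 9, 7, 2], 9) -> None  [called from mix_signals, line 8]
Origin of each log line:
  1: emitted by main (line 33)
  2: emitted by map_offsets (line 20)
  3: emitted by mix_signals (line 7)
  4: emitted by mix_signals (line 9)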